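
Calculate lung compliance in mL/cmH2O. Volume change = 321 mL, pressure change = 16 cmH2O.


C = dV / dP
C = 321 / 16
C = 20.06 mL/cmH2O


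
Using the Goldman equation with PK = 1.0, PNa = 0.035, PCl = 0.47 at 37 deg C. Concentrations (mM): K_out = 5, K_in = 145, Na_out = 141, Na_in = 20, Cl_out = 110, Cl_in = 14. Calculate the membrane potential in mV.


Vm = (RT/F)*ln((PK*Ko + PNa*Nao + PCl*Cli)/(PK*Ki + PNa*Nai + PCl*Clo))
Numer = 16.515, Denom = 197.4
Vm = -66.3 mV


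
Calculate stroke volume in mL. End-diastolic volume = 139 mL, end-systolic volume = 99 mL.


SV = EDV - ESV
SV = 139 - 99
SV = 40 mL


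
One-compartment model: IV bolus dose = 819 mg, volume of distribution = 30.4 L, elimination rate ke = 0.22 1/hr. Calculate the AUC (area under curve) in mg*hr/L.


C0 = Dose/Vd = 819/30.4 = 26.9408 mg/L
AUC = C0/ke = 26.9408/0.22
AUC = 122.5 mg*hr/L


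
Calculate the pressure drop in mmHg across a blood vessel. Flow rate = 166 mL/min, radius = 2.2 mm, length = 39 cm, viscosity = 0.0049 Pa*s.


dP = 8*mu*L*Q / (pi*r^4)
Q = 166 mL/min = 2.76667e-06 m^3/s
dP = 574.735 Pa = 574.735 / 133.322 mmHg = 4.311 mmHg


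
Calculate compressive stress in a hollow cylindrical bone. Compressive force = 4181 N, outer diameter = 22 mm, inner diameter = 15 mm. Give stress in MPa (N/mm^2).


A = pi*(r_o^2 - r_i^2)
r_o = 11 mm, r_i = 7.5 mm
A = 203.418 mm^2
sigma = F/A = 4181 / 203.418
sigma = 20.55 MPa


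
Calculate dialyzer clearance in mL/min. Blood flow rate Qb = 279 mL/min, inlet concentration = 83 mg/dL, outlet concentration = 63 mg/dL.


K = Qb * (Cb_in - Cb_out) / Cb_in
K = 279 * (83 - 63) / 83
K = 67.23 mL/min


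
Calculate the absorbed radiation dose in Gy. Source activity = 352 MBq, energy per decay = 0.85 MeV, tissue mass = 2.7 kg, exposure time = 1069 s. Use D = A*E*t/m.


A = 352 MBq = 3.5200e+08 Bq
E = 0.85 MeV = 1.3617e-13 J
D = A*E*t/m = 3.5200e+08*1.3617e-13*1069/2.7
D = 0.01898 Gy


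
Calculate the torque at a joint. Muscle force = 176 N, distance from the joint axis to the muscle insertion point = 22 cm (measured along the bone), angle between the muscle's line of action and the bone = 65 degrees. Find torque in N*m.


Torque = F * d * sin(theta)   (moment arm = d*sin(theta))
d = 22 cm = 0.22 m
Torque = 176 * 0.22 * sin(65)
Torque = 35.09 N*m


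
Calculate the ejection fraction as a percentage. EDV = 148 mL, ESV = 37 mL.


SV = EDV - ESV = 148 - 37 = 111 mL
EF = SV/EDV * 100 = 111/148 * 100
EF = 75%


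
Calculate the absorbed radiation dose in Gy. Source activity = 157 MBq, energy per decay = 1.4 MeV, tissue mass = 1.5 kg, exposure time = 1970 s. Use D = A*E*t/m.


A = 157 MBq = 1.5700e+08 Bq
E = 1.4 MeV = 2.2428e-13 J
D = A*E*t/m = 1.5700e+08*2.2428e-13*1970/1.5
D = 0.04625 Gy


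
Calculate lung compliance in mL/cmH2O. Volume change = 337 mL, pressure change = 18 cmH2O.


C = dV / dP
C = 337 / 18
C = 18.72 mL/cmH2O


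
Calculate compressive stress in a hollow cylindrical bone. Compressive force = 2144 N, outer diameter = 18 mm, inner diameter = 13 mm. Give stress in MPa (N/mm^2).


A = pi*(r_o^2 - r_i^2)
r_o = 9 mm, r_i = 6.5 mm
A = 121.737 mm^2
sigma = F/A = 2144 / 121.737
sigma = 17.61 MPa


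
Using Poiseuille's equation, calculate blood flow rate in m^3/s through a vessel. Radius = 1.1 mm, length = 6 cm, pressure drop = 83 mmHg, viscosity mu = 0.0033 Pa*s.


Q = pi*r^4*dP / (8*mu*L)
r = 0.0011 m, L = 0.06 m
dP = 83 mmHg = 11065.726 Pa
Q = 3.2133e-05 m^3/s


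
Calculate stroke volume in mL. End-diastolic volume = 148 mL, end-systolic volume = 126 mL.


SV = EDV - ESV
SV = 148 - 126
SV = 22 mL


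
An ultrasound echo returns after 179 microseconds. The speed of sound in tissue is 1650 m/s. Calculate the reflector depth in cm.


depth = c * t / 2
t = 179 us = 1.7900e-04 s
depth = 1650 * 1.7900e-04 / 2
depth = 0.147675 m = 14.7675 cm


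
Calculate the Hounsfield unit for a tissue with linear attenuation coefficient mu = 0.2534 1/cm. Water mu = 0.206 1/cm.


HU = ((mu_tissue - mu_water) / mu_water) * 1000
HU = ((0.2534 - 0.206) / 0.206) * 1000
HU = 230.1


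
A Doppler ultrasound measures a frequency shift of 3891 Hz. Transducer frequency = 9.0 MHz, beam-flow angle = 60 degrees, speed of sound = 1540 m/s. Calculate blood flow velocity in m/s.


v = fd * c / (2 * f0 * cos(theta))
v = 3891 * 1540 / (2 * 9.0000e+06 * cos(60))
v = 0.6658 m/s


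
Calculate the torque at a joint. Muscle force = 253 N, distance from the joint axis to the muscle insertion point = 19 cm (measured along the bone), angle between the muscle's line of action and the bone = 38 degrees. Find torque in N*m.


Torque = F * d * sin(theta)   (moment arm = d*sin(theta))
d = 19 cm = 0.19 m
Torque = 253 * 0.19 * sin(38)
Torque = 29.59 N*m


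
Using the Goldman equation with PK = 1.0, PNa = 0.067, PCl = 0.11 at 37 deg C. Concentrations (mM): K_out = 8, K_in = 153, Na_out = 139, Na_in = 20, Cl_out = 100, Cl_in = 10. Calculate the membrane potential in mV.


Vm = (RT/F)*ln((PK*Ko + PNa*Nao + PCl*Cli)/(PK*Ki + PNa*Nai + PCl*Clo))
Numer = 18.413, Denom = 165.34
Vm = -58.66 mV


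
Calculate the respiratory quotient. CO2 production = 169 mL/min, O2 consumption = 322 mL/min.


RQ = VCO2 / VO2
RQ = 169 / 322
RQ = 0.5248


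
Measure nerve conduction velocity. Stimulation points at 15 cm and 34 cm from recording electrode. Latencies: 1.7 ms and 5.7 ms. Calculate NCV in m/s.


Distance = (34 - 15) / 100 = 0.19 m
dt = (5.7 - 1.7) / 1000 = 0.004 s
NCV = dist / dt = 47.5 m/s


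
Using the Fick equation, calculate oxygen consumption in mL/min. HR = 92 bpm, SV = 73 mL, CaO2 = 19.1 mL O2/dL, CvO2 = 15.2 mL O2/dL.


CO = HR*SV = 92*73/1000 = 6.716 L/min
a-v O2 diff = 19.1 - 15.2 = 3.9 mL/dL
VO2 = CO * (CaO2-CvO2) * 10 dL/L
VO2 = 6.716 * 3.9 * 10
VO2 = 261.9 mL/min


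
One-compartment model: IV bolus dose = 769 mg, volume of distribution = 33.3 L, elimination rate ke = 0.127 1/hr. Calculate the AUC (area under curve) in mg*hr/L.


C0 = Dose/Vd = 769/33.3 = 23.0931 mg/L
AUC = C0/ke = 23.0931/0.127
AUC = 181.8 mg*hr/L


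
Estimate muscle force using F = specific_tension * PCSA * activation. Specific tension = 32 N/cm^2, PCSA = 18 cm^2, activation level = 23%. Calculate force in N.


F = sigma * PCSA * activation
F = 32 * 18 * 0.23
F = 132.5 N


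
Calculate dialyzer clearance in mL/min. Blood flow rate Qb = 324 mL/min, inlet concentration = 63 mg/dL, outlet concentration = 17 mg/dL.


K = Qb * (Cb_in - Cb_out) / Cb_in
K = 324 * (63 - 17) / 63
K = 236.6 mL/min


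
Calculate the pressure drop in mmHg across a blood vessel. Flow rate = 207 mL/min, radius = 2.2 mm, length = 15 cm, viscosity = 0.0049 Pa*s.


dP = 8*mu*L*Q / (pi*r^4)
Q = 207 mL/min = 3.45e-06 m^3/s
dP = 275.649 Pa = 275.649 / 133.322 mmHg = 2.068 mmHg


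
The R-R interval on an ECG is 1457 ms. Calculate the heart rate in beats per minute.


HR = 60 / RR_interval(s)
RR = 1457 ms = 1.457 s
HR = 60 / 1.457 = 41.18 bpm


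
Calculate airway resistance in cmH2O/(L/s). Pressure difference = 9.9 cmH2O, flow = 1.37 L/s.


R = dP / flow
R = 9.9 / 1.37
R = 7.226 cmH2O/(L/s)


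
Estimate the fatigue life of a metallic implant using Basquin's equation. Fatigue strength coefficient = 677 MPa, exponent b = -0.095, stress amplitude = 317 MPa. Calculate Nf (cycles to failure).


sigma_a = sigma_f' * (2Nf)^b
2Nf = (sigma_a/sigma_f')^(1/b)
2Nf = (317/677)^(1/-0.095)
2Nf = 2942.5957
Nf = 1471


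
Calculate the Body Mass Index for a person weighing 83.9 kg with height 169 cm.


BMI = weight / height^2
height = 169 cm = 1.69 m
BMI = 83.9 / 1.69^2
BMI = 29.38 kg/m^2


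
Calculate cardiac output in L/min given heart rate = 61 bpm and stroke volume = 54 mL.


CO = HR * SV
CO = 61 * 54 / 1000
CO = 3.294 L/min


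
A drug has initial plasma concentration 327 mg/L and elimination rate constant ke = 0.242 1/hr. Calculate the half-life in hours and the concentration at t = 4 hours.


t_half = ln(2) / ke = 0.693147 / 0.242 = 2.864 hr
C(t) = C0 * exp(-ke*t) = 327 * exp(-0.242*4)
C(4) = 124.2 mg/L


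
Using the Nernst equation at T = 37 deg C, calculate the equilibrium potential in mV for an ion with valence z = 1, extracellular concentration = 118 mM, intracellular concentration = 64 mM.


E = (RT/(zF)) * ln(C_out/C_in)
T = 37 + 273.15 = 310.15 K
E = (8.314 * 310.15 / (1 * 96485)) * ln(118/64)
E = 16.35 mV


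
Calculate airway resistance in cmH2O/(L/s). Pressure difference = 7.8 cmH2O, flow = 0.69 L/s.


R = dP / flow
R = 7.8 / 0.69
R = 11.3 cmH2O/(L/s)


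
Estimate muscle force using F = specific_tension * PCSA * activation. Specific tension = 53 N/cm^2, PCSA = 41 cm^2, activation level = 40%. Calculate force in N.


F = sigma * PCSA * activation
F = 53 * 41 * 0.4
F = 869.2 N


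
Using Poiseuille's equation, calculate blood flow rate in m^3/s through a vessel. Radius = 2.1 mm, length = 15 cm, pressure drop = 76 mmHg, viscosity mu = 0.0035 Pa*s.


Q = pi*r^4*dP / (8*mu*L)
r = 0.0021 m, L = 0.15 m
dP = 76 mmHg = 10132.472 Pa
Q = 1.4740e-04 m^3/s


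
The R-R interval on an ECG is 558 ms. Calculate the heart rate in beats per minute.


HR = 60 / RR_interval(s)
RR = 558 ms = 0.558 s
HR = 60 / 0.558 = 107.5 bpm


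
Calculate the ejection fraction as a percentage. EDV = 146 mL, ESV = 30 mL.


SV = EDV - ESV = 146 - 30 = 116 mL
EF = SV/EDV * 100 = 116/146 * 100
EF = 79.45%


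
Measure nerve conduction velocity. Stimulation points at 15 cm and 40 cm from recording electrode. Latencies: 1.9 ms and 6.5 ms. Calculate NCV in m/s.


Distance = (40 - 15) / 100 = 0.25 m
dt = (6.5 - 1.9) / 1000 = 0.0046 s
NCV = dist / dt = 54.35 m/s


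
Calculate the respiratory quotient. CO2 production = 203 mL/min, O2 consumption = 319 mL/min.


RQ = VCO2 / VO2
RQ = 203 / 319
RQ = 0.6364


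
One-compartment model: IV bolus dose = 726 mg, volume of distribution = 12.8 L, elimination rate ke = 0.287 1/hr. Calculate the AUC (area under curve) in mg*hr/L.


C0 = Dose/Vd = 726/12.8 = 56.7188 mg/L
AUC = C0/ke = 56.7188/0.287
AUC = 197.6 mg*hr/L


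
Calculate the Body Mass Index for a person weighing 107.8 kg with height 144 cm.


BMI = weight / height^2
height = 144 cm = 1.44 m
BMI = 107.8 / 1.44^2
BMI = 51.99 kg/m^2


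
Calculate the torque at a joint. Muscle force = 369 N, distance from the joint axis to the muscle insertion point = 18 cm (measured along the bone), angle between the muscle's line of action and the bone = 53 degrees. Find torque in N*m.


Torque = F * d * sin(theta)   (moment arm = d*sin(theta))
d = 18 cm = 0.18 m
Torque = 369 * 0.18 * sin(53)
Torque = 53.05 N*m


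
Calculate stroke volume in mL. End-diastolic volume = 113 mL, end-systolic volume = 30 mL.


SV = EDV - ESV
SV = 113 - 30
SV = 83 mL


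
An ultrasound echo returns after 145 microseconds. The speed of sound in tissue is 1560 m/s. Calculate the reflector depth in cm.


depth = c * t / 2
t = 145 us = 1.4500e-04 s
depth = 1560 * 1.4500e-04 / 2
depth = 0.1131 m = 11.31 cm


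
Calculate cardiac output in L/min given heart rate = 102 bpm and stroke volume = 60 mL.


CO = HR * SV
CO = 102 * 60 / 1000
CO = 6.12 L/min


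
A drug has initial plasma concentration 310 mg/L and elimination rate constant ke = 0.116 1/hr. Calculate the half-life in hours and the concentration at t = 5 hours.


t_half = ln(2) / ke = 0.693147 / 0.116 = 5.975 hr
C(t) = C0 * exp(-ke*t) = 310 * exp(-0.116*5)
C(5) = 173.6 mg/L


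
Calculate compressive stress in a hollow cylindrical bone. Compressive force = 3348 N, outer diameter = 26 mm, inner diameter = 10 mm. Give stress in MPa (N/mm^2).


A = pi*(r_o^2 - r_i^2)
r_o = 13 mm, r_i = 5 mm
A = 452.389 mm^2
sigma = F/A = 3348 / 452.389
sigma = 7.401 MPa


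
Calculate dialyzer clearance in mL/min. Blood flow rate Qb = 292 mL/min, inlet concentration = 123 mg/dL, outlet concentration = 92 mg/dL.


K = Qb * (Cb_in - Cb_out) / Cb_in
K = 292 * (123 - 92) / 123
K = 73.59 mL/min


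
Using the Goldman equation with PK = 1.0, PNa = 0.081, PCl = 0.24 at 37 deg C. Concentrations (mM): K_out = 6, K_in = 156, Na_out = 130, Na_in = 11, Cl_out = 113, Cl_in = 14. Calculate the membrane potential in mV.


Vm = (RT/F)*ln((PK*Ko + PNa*Nao + PCl*Cli)/(PK*Ki + PNa*Nai + PCl*Clo))
Numer = 19.89, Denom = 184.011
Vm = -59.46 mV


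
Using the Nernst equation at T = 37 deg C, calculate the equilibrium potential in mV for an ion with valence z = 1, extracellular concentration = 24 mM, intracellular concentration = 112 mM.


E = (RT/(zF)) * ln(C_out/C_in)
T = 37 + 273.15 = 310.15 K
E = (8.314 * 310.15 / (1 * 96485)) * ln(24/112)
E = -41.17 mV


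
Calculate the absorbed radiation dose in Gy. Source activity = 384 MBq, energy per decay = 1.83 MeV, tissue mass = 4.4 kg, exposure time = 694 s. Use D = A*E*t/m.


A = 384 MBq = 3.8400e+08 Bq
E = 1.83 MeV = 2.93166e-13 J
D = A*E*t/m = 3.8400e+08*2.93166e-13*694/4.4
D = 0.01776 Gy


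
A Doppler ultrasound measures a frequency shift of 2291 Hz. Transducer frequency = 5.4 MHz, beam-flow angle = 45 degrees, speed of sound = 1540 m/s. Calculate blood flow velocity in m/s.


v = fd * c / (2 * f0 * cos(theta))
v = 2291 * 1540 / (2 * 5.4000e+06 * cos(45))
v = 0.462 m/s


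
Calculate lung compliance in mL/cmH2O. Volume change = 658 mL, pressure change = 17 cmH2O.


C = dV / dP
C = 658 / 17
C = 38.71 mL/cmH2O


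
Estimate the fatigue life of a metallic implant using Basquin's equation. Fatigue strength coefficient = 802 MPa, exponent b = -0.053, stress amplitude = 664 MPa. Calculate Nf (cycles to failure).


sigma_a = sigma_f' * (2Nf)^b
2Nf = (sigma_a/sigma_f')^(1/b)
2Nf = (664/802)^(1/-0.053)
2Nf = 35.2605
Nf = 17.63


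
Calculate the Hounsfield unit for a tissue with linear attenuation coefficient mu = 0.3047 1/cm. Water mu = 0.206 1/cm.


HU = ((mu_tissue - mu_water) / mu_water) * 1000
HU = ((0.3047 - 0.206) / 0.206) * 1000
HU = 479.1


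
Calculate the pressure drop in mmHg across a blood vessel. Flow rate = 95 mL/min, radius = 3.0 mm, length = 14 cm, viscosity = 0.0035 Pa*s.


dP = 8*mu*L*Q / (pi*r^4)
Q = 95 mL/min = 1.58333e-06 m^3/s
dP = 24.3906 Pa = 24.3906 / 133.322 mmHg = 0.1829 mmHg


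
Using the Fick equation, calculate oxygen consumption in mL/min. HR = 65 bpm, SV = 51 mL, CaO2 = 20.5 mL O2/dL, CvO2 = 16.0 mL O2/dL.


CO = HR*SV = 65*51/1000 = 3.315 L/min
a-v O2 diff = 20.5 - 16.0 = 4.5 mL/dL
VO2 = CO * (CaO2-CvO2) * 10 dL/L
VO2 = 3.315 * 4.5 * 10
VO2 = 149.2 mL/min


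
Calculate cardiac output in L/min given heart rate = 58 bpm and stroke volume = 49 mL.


CO = HR * SV
CO = 58 * 49 / 1000
CO = 2.842 L/min


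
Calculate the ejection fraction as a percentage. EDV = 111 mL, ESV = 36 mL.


SV = EDV - ESV = 111 - 36 = 75 mL
EF = SV/EDV * 100 = 75/111 * 100
EF = 67.57%


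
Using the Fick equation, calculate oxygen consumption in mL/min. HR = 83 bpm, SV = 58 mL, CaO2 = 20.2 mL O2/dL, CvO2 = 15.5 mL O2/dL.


CO = HR*SV = 83*58/1000 = 4.814 L/min
a-v O2 diff = 20.2 - 15.5 = 4.7 mL/dL
VO2 = CO * (CaO2-CvO2) * 10 dL/L
VO2 = 4.814 * 4.7 * 10
VO2 = 226.3 mL/min


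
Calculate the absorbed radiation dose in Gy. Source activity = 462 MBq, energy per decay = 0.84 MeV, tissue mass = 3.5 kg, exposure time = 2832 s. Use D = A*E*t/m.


A = 462 MBq = 4.6200e+08 Bq
E = 0.84 MeV = 1.34568e-13 J
D = A*E*t/m = 4.6200e+08*1.34568e-13*2832/3.5
D = 0.0503 Gy


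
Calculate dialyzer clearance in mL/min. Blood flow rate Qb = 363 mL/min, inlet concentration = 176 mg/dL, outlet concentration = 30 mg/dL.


K = Qb * (Cb_in - Cb_out) / Cb_in
K = 363 * (176 - 30) / 176
K = 301.1 mL/min


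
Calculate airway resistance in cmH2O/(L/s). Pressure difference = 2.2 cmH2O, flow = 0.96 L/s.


R = dP / flow
R = 2.2 / 0.96
R = 2.292 cmH2O/(L/s)


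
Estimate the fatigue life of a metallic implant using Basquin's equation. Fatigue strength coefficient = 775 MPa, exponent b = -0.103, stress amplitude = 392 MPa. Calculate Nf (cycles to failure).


sigma_a = sigma_f' * (2Nf)^b
2Nf = (sigma_a/sigma_f')^(1/b)
2Nf = (392/775)^(1/-0.103)
2Nf = 748.06306
Nf = 374


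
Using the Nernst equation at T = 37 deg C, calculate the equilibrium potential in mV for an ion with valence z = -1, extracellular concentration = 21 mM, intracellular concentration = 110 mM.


E = (RT/(zF)) * ln(C_out/C_in)
T = 37 + 273.15 = 310.15 K
E = (8.314 * 310.15 / (-1 * 96485)) * ln(21/110)
E = 44.26 mV


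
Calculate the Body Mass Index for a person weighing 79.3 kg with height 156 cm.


BMI = weight / height^2
height = 156 cm = 1.56 m
BMI = 79.3 / 1.56^2
BMI = 32.59 kg/m^2


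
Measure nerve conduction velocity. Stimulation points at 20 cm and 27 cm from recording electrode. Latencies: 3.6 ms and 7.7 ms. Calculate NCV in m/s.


Distance = (27 - 20) / 100 = 0.07 m
dt = (7.7 - 3.6) / 1000 = 0.0041 s
NCV = dist / dt = 17.07 m/s


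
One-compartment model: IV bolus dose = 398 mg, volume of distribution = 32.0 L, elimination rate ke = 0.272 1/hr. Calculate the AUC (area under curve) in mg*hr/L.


C0 = Dose/Vd = 398/32.0 = 12.4375 mg/L
AUC = C0/ke = 12.4375/0.272
AUC = 45.73 mg*hr/L


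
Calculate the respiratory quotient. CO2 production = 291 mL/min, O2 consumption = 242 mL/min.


RQ = VCO2 / VO2
RQ = 291 / 242
RQ = 1.202


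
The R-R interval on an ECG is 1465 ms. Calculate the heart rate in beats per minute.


HR = 60 / RR_interval(s)
RR = 1465 ms = 1.465 s
HR = 60 / 1.465 = 40.96 bpm


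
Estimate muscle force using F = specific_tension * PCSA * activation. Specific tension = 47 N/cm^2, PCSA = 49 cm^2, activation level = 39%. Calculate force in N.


F = sigma * PCSA * activation
F = 47 * 49 * 0.39
F = 898.2 N


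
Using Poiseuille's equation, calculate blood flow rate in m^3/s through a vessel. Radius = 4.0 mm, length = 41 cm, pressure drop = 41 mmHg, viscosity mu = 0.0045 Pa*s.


Q = pi*r^4*dP / (8*mu*L)
r = 0.004 m, L = 0.41 m
dP = 41 mmHg = 5466.202 Pa
Q = 2.9784e-04 m^3/s


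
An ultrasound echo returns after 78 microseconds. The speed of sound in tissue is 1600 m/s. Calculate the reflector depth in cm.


depth = c * t / 2
t = 78 us = 7.8000e-05 s
depth = 1600 * 7.8000e-05 / 2
depth = 0.0624 m = 6.24 cm


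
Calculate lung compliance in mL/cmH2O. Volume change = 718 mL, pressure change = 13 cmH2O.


C = dV / dP
C = 718 / 13
C = 55.23 mL/cmH2O


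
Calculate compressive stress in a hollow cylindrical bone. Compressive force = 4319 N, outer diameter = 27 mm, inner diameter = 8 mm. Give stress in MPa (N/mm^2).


A = pi*(r_o^2 - r_i^2)
r_o = 13.5 mm, r_i = 4 mm
A = 522.29 mm^2
sigma = F/A = 4319 / 522.29
sigma = 8.269 MPa


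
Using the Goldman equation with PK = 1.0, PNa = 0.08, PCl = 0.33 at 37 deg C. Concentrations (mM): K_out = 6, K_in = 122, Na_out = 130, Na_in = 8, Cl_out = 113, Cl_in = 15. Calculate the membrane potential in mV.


Vm = (RT/F)*ln((PK*Ko + PNa*Nao + PCl*Cli)/(PK*Ki + PNa*Nai + PCl*Clo))
Numer = 21.35, Denom = 159.93
Vm = -53.82 mV


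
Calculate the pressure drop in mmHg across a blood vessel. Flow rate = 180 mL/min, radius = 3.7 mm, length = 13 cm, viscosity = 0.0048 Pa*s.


dP = 8*mu*L*Q / (pi*r^4)
Q = 180 mL/min = 3e-06 m^3/s
dP = 25.4354 Pa = 25.4354 / 133.322 mmHg = 0.1908 mmHg


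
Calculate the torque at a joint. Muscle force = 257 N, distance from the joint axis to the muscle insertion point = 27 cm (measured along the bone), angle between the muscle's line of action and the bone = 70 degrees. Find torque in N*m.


Torque = F * d * sin(theta)   (moment arm = d*sin(theta))
d = 27 cm = 0.27 m
Torque = 257 * 0.27 * sin(70)
Torque = 65.21 N*m


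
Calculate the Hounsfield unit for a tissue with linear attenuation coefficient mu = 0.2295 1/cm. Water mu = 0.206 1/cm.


HU = ((mu_tissue - mu_water) / mu_water) * 1000
HU = ((0.2295 - 0.206) / 0.206) * 1000
HU = 114.1


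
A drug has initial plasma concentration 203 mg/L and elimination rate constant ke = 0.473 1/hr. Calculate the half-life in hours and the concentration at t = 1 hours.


t_half = ln(2) / ke = 0.693147 / 0.473 = 1.465 hr
C(t) = C0 * exp(-ke*t) = 203 * exp(-0.473*1)
C(1) = 126.5 mg/L


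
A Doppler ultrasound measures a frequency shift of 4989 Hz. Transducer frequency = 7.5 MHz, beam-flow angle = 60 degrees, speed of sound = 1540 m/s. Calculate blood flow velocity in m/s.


v = fd * c / (2 * f0 * cos(theta))
v = 4989 * 1540 / (2 * 7.5000e+06 * cos(60))
v = 1.024 m/s


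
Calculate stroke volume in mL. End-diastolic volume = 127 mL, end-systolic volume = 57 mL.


SV = EDV - ESV
SV = 127 - 57
SV = 70 mL


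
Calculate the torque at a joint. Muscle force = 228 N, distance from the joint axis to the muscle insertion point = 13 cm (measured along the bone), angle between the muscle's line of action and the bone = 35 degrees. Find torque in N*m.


Torque = F * d * sin(theta)   (moment arm = d*sin(theta))
d = 13 cm = 0.13 m
Torque = 228 * 0.13 * sin(35)
Torque = 17 N*m


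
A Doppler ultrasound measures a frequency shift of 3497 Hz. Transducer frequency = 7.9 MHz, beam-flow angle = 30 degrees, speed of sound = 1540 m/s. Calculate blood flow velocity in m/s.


v = fd * c / (2 * f0 * cos(theta))
v = 3497 * 1540 / (2 * 7.9000e+06 * cos(30))
v = 0.3936 m/s


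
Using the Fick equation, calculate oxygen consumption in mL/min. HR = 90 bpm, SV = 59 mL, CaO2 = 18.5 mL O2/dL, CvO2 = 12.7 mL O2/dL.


CO = HR*SV = 90*59/1000 = 5.31 L/min
a-v O2 diff = 18.5 - 12.7 = 5.8 mL/dL
VO2 = CO * (CaO2-CvO2) * 10 dL/L
VO2 = 5.31 * 5.8 * 10
VO2 = 308 mL/min


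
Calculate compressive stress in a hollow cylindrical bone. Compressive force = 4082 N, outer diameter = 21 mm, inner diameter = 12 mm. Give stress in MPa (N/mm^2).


A = pi*(r_o^2 - r_i^2)
r_o = 10.5 mm, r_i = 6 mm
A = 233.263 mm^2
sigma = F/A = 4082 / 233.263
sigma = 17.5 MPa


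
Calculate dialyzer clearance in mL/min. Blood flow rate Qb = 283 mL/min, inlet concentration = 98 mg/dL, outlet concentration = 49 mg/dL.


K = Qb * (Cb_in - Cb_out) / Cb_in
K = 283 * (98 - 49) / 98
K = 141.5 mL/min


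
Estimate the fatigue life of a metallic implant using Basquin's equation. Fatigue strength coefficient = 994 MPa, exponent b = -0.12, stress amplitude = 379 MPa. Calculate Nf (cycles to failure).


sigma_a = sigma_f' * (2Nf)^b
2Nf = (sigma_a/sigma_f')^(1/b)
2Nf = (379/994)^(1/-0.12)
2Nf = 3087.1646
Nf = 1544


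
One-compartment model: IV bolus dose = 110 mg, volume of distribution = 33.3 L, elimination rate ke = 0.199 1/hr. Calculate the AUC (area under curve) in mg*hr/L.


C0 = Dose/Vd = 110/33.3 = 3.3033 mg/L
AUC = C0/ke = 3.3033/0.199
AUC = 16.6 mg*hr/L


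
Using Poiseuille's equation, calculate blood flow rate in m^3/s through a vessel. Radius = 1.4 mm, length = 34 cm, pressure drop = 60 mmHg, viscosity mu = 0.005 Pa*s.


Q = pi*r^4*dP / (8*mu*L)
r = 0.0014 m, L = 0.34 m
dP = 60 mmHg = 7999.32 Pa
Q = 7.0987e-06 m^3/s


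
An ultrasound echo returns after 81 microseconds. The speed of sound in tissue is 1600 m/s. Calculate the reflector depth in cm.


depth = c * t / 2
t = 81 us = 8.1000e-05 s
depth = 1600 * 8.1000e-05 / 2
depth = 0.0648 m = 6.48 cm


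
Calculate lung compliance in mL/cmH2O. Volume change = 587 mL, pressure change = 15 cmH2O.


C = dV / dP
C = 587 / 15
C = 39.13 mL/cmH2O


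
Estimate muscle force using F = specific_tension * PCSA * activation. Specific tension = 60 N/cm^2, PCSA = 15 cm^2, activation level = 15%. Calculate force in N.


F = sigma * PCSA * activation
F = 60 * 15 * 0.15
F = 135 N


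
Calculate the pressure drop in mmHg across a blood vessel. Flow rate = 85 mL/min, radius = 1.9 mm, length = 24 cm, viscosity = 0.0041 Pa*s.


dP = 8*mu*L*Q / (pi*r^4)
Q = 85 mL/min = 1.41667e-06 m^3/s
dP = 272.389 Pa = 272.389 / 133.322 mmHg = 2.043 mmHg


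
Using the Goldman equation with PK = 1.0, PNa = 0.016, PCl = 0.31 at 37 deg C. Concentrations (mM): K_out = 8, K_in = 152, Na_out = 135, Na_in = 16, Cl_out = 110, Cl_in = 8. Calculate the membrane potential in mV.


Vm = (RT/F)*ln((PK*Ko + PNa*Nao + PCl*Cli)/(PK*Ki + PNa*Nai + PCl*Clo))
Numer = 12.64, Denom = 186.356
Vm = -71.91 mV


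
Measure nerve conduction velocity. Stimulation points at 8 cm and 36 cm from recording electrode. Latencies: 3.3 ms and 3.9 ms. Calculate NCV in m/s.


Distance = (36 - 8) / 100 = 0.28 m
dt = (3.9 - 3.3) / 1000 = 6.0000e-04 s
NCV = dist / dt = 466.7 m/s


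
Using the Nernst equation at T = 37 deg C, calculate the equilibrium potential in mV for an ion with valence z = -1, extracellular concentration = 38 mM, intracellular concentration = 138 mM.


E = (RT/(zF)) * ln(C_out/C_in)
T = 37 + 273.15 = 310.15 K
E = (8.314 * 310.15 / (-1 * 96485)) * ln(38/138)
E = 34.47 mV


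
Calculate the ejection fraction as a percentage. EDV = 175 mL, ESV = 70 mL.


SV = EDV - ESV = 175 - 70 = 105 mL
EF = SV/EDV * 100 = 105/175 * 100
EF = 60%


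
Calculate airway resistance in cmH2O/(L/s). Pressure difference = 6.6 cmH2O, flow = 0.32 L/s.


R = dP / flow
R = 6.6 / 0.32
R = 20.62 cmH2O/(L/s)


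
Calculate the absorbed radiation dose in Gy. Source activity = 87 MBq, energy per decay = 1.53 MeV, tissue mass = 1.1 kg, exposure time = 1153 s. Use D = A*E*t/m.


A = 87 MBq = 8.7000e+07 Bq
E = 1.53 MeV = 2.45106e-13 J
D = A*E*t/m = 8.7000e+07*2.45106e-13*1153/1.1
D = 0.02235 Gy


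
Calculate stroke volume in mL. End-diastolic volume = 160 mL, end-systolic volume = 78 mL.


SV = EDV - ESV
SV = 160 - 78
SV = 82 mL


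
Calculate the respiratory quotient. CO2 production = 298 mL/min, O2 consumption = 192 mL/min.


RQ = VCO2 / VO2
RQ = 298 / 192
RQ = 1.552


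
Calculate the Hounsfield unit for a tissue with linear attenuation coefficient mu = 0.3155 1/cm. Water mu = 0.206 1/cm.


HU = ((mu_tissue - mu_water) / mu_water) * 1000
HU = ((0.3155 - 0.206) / 0.206) * 1000
HU = 531.6


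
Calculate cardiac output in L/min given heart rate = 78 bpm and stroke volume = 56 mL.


CO = HR * SV
CO = 78 * 56 / 1000
CO = 4.368 L/min


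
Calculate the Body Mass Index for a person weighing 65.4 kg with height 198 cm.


BMI = weight / height^2
height = 198 cm = 1.98 m
BMI = 65.4 / 1.98^2
BMI = 16.68 kg/m^2


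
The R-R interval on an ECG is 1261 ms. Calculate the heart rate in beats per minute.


HR = 60 / RR_interval(s)
RR = 1261 ms = 1.261 s
HR = 60 / 1.261 = 47.58 bpm


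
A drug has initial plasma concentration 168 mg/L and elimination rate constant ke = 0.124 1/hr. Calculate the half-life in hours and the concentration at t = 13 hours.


t_half = ln(2) / ke = 0.693147 / 0.124 = 5.59 hr
C(t) = C0 * exp(-ke*t) = 168 * exp(-0.124*13)
C(13) = 33.51 mg/L


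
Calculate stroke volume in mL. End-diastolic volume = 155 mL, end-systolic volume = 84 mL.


SV = EDV - ESV
SV = 155 - 84
SV = 71 mL


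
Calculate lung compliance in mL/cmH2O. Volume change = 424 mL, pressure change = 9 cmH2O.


C = dV / dP
C = 424 / 9
C = 47.11 mL/cmH2O


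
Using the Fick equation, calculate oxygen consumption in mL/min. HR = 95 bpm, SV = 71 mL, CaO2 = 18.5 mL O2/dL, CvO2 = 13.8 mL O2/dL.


CO = HR*SV = 95*71/1000 = 6.745 L/min
a-v O2 diff = 18.5 - 13.8 = 4.7 mL/dL
VO2 = CO * (CaO2-CvO2) * 10 dL/L
VO2 = 6.745 * 4.7 * 10
VO2 = 317 mL/min


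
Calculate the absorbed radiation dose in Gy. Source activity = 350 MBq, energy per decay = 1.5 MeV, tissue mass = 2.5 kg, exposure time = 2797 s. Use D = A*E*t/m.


A = 350 MBq = 3.5000e+08 Bq
E = 1.5 MeV = 2.403e-13 J
D = A*E*t/m = 3.5000e+08*2.403e-13*2797/2.5
D = 0.0941 Gy


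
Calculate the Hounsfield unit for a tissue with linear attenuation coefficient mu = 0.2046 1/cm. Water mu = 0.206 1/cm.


HU = ((mu_tissue - mu_water) / mu_water) * 1000
HU = ((0.2046 - 0.206) / 0.206) * 1000
HU = -6.796


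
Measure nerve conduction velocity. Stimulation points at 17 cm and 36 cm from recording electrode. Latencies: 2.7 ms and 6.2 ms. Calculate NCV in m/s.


Distance = (36 - 17) / 100 = 0.19 m
dt = (6.2 - 2.7) / 1000 = 0.0035 s
NCV = dist / dt = 54.29 m/s


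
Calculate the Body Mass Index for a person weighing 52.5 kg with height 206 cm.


BMI = weight / height^2
height = 206 cm = 2.06 m
BMI = 52.5 / 2.06^2
BMI = 12.37 kg/m^2


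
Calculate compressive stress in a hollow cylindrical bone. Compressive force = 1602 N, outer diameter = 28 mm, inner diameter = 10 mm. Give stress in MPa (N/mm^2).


A = pi*(r_o^2 - r_i^2)
r_o = 14 mm, r_i = 5 mm
A = 537.212 mm^2
sigma = F/A = 1602 / 537.212
sigma = 2.982 MPa


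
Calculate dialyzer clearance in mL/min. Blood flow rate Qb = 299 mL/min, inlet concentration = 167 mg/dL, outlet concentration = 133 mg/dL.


K = Qb * (Cb_in - Cb_out) / Cb_in
K = 299 * (167 - 133) / 167
K = 60.87 mL/min


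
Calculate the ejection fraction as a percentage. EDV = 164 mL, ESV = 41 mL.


SV = EDV - ESV = 164 - 41 = 123 mL
EF = SV/EDV * 100 = 123/164 * 100
EF = 75%


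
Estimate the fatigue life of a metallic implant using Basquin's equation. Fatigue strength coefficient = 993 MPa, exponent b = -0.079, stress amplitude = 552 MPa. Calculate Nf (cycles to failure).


sigma_a = sigma_f' * (2Nf)^b
2Nf = (sigma_a/sigma_f')^(1/b)
2Nf = (552/993)^(1/-0.079)
2Nf = 1690.3508
Nf = 845.2


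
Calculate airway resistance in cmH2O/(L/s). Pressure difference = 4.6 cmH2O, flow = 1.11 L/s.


R = dP / flow
R = 4.6 / 1.11
R = 4.144 cmH2O/(L/s)


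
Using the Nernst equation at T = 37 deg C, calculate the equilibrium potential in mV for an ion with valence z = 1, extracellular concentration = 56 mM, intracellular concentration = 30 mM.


E = (RT/(zF)) * ln(C_out/C_in)
T = 37 + 273.15 = 310.15 K
E = (8.314 * 310.15 / (1 * 96485)) * ln(56/30)
E = 16.68 mV


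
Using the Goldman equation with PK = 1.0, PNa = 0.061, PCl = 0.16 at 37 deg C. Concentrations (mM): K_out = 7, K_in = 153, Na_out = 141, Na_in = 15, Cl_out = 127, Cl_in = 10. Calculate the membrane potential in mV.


Vm = (RT/F)*ln((PK*Ko + PNa*Nao + PCl*Cli)/(PK*Ki + PNa*Nai + PCl*Clo))
Numer = 17.201, Denom = 174.235
Vm = -61.88 mV


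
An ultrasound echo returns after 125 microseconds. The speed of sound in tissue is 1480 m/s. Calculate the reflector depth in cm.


depth = c * t / 2
t = 125 us = 1.2500e-04 s
depth = 1480 * 1.2500e-04 / 2
depth = 0.0925 m = 9.25 cm


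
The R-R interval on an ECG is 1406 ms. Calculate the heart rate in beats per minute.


HR = 60 / RR_interval(s)
RR = 1406 ms = 1.406 s
HR = 60 / 1.406 = 42.67 bpm


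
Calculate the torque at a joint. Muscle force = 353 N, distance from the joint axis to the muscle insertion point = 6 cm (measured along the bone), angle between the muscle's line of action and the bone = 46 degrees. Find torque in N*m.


Torque = F * d * sin(theta)   (moment arm = d*sin(theta))
d = 6 cm = 0.06 m
Torque = 353 * 0.06 * sin(46)
Torque = 15.24 N*m


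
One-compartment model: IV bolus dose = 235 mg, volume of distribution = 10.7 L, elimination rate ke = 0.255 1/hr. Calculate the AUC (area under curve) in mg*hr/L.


C0 = Dose/Vd = 235/10.7 = 21.9626 mg/L
AUC = C0/ke = 21.9626/0.255
AUC = 86.13 mg*hr/L


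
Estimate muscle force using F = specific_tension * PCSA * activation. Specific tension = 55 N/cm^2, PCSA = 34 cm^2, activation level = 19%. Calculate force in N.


F = sigma * PCSA * activation
F = 55 * 34 * 0.19
F = 355.3 N


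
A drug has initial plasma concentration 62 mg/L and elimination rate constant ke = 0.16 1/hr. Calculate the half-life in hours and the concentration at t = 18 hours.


t_half = ln(2) / ke = 0.693147 / 0.16 = 4.332 hr
C(t) = C0 * exp(-ke*t) = 62 * exp(-0.16*18)
C(18) = 3.48 mg/L


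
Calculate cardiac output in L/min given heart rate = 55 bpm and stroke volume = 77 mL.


CO = HR * SV
CO = 55 * 77 / 1000
CO = 4.235 L/min


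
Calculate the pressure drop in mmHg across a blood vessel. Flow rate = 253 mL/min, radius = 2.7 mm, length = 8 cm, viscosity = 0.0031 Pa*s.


dP = 8*mu*L*Q / (pi*r^4)
Q = 253 mL/min = 4.21667e-06 m^3/s
dP = 50.1079 Pa = 50.1079 / 133.322 mmHg = 0.3758 mmHg


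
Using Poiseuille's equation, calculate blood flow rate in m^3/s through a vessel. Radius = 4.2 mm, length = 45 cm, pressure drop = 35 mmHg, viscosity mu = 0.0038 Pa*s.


Q = pi*r^4*dP / (8*mu*L)
r = 0.0042 m, L = 0.45 m
dP = 35 mmHg = 4666.27 Pa
Q = 3.3345e-04 m^3/s


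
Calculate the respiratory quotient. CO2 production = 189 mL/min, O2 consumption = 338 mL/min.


RQ = VCO2 / VO2
RQ = 189 / 338
RQ = 0.5592


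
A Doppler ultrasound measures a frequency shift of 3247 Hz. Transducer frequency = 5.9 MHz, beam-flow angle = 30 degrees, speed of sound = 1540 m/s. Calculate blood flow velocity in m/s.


v = fd * c / (2 * f0 * cos(theta))
v = 3247 * 1540 / (2 * 5.9000e+06 * cos(30))
v = 0.4893 m/s


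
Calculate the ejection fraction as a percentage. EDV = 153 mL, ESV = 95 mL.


SV = EDV - ESV = 153 - 95 = 58 mL
EF = SV/EDV * 100 = 58/153 * 100
EF = 37.91%


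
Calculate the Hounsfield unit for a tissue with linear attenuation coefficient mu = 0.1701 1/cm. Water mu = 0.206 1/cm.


HU = ((mu_tissue - mu_water) / mu_water) * 1000
HU = ((0.1701 - 0.206) / 0.206) * 1000
HU = -174.3


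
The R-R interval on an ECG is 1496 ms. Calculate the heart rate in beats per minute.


HR = 60 / RR_interval(s)
RR = 1496 ms = 1.496 s
HR = 60 / 1.496 = 40.11 bpm


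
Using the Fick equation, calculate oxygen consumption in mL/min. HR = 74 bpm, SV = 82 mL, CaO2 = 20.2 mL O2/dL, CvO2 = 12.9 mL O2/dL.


CO = HR*SV = 74*82/1000 = 6.068 L/min
a-v O2 diff = 20.2 - 12.9 = 7.3 mL/dL
VO2 = CO * (CaO2-CvO2) * 10 dL/L
VO2 = 6.068 * 7.3 * 10
VO2 = 443 mL/min


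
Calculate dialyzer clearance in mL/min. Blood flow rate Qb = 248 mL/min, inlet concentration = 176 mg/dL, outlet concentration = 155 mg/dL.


K = Qb * (Cb_in - Cb_out) / Cb_in
K = 248 * (176 - 155) / 176
K = 29.59 mL/min


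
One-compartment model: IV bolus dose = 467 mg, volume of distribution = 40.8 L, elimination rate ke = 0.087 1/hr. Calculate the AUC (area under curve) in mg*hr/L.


C0 = Dose/Vd = 467/40.8 = 11.4461 mg/L
AUC = C0/ke = 11.4461/0.087
AUC = 131.6 mg*hr/L


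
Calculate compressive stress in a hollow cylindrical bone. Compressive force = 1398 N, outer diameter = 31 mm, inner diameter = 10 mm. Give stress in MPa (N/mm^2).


A = pi*(r_o^2 - r_i^2)
r_o = 15.5 mm, r_i = 5 mm
A = 676.228 mm^2
sigma = F/A = 1398 / 676.228
sigma = 2.067 MPa


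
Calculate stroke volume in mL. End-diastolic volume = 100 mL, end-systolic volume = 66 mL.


SV = EDV - ESV
SV = 100 - 66
SV = 34 mL


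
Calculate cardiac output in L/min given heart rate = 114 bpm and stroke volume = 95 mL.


CO = HR * SV
CO = 114 * 95 / 1000
CO = 10.83 L/min


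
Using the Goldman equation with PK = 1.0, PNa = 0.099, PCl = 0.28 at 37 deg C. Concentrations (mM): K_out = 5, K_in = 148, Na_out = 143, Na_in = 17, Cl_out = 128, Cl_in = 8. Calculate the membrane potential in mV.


Vm = (RT/F)*ln((PK*Ko + PNa*Nao + PCl*Cli)/(PK*Ki + PNa*Nai + PCl*Clo))
Numer = 21.397, Denom = 185.523
Vm = -57.72 mV


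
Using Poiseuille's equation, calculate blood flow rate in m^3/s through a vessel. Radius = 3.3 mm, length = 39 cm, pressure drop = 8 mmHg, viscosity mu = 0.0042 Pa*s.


Q = pi*r^4*dP / (8*mu*L)
r = 0.0033 m, L = 0.39 m
dP = 8 mmHg = 1066.576 Pa
Q = 3.0324e-05 m^3/s


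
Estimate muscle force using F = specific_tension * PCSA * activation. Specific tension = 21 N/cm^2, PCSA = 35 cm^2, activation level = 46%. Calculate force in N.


F = sigma * PCSA * activation
F = 21 * 35 * 0.46
F = 338.1 N


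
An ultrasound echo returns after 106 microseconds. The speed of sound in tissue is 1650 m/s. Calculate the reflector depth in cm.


depth = c * t / 2
t = 106 us = 1.0600e-04 s
depth = 1650 * 1.0600e-04 / 2
depth = 0.08745 m = 8.745 cm


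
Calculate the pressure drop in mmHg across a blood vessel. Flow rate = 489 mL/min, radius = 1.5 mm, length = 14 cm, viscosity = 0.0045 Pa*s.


dP = 8*mu*L*Q / (pi*r^4)
Q = 489 mL/min = 8.15e-06 m^3/s
dP = 2582.7 Pa = 2582.7 / 133.322 mmHg = 19.37 mmHg


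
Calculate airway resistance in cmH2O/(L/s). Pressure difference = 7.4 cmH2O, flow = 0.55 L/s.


R = dP / flow
R = 7.4 / 0.55
R = 13.45 cmH2O/(L/s)


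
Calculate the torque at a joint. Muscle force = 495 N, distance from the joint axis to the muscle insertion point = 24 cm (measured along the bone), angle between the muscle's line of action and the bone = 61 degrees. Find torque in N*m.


Torque = F * d * sin(theta)   (moment arm = d*sin(theta))
d = 24 cm = 0.24 m
Torque = 495 * 0.24 * sin(61)
Torque = 103.9 N*m


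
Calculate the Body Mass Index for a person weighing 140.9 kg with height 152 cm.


BMI = weight / height^2
height = 152 cm = 1.52 m
BMI = 140.9 / 1.52^2
BMI = 60.99 kg/m^2


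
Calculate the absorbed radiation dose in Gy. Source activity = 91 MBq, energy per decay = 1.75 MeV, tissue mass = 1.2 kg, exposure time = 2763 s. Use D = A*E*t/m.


A = 91 MBq = 9.1000e+07 Bq
E = 1.75 MeV = 2.8035e-13 J
D = A*E*t/m = 9.1000e+07*2.8035e-13*2763/1.2
D = 0.05874 Gy


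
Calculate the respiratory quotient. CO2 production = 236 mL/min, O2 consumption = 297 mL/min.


RQ = VCO2 / VO2
RQ = 236 / 297
RQ = 0.7946


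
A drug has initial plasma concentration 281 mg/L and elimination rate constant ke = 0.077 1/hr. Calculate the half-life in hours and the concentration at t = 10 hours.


t_half = ln(2) / ke = 0.693147 / 0.077 = 9.002 hr
C(t) = C0 * exp(-ke*t) = 281 * exp(-0.077*10)
C(10) = 130.1 mg/L


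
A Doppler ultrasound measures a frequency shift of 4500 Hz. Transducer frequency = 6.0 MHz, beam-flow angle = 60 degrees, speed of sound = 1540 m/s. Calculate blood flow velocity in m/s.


v = fd * c / (2 * f0 * cos(theta))
v = 4500 * 1540 / (2 * 6.0000e+06 * cos(60))
v = 1.155 m/s


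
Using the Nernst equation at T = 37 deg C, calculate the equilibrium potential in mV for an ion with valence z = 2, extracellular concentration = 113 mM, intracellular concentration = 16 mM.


E = (RT/(zF)) * ln(C_out/C_in)
T = 37 + 273.15 = 310.15 K
E = (8.314 * 310.15 / (2 * 96485)) * ln(113/16)
E = 26.12 mV


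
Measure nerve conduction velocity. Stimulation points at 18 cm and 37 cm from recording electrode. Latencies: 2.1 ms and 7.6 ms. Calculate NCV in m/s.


Distance = (37 - 18) / 100 = 0.19 m
dt = (7.6 - 2.1) / 1000 = 0.0055 s
NCV = dist / dt = 34.55 m/s


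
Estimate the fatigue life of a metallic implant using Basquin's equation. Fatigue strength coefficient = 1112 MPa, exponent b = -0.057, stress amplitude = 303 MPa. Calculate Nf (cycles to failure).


sigma_a = sigma_f' * (2Nf)^b
2Nf = (sigma_a/sigma_f')^(1/b)
2Nf = (303/1112)^(1/-0.057)
2Nf = 8.0603456e+09
Nf = 4.0302e+09


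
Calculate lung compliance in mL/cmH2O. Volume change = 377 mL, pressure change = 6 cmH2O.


C = dV / dP
C = 377 / 6
C = 62.83 mL/cmH2O


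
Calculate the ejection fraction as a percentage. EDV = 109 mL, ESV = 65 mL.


SV = EDV - ESV = 109 - 65 = 44 mL
EF = SV/EDV * 100 = 44/109 * 100
EF = 40.37%


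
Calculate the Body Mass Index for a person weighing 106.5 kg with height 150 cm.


BMI = weight / height^2
height = 150 cm = 1.5 m
BMI = 106.5 / 1.5^2
BMI = 47.33 kg/m^2


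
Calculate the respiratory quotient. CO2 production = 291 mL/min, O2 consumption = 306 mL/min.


RQ = VCO2 / VO2
RQ = 291 / 306
RQ = 0.951


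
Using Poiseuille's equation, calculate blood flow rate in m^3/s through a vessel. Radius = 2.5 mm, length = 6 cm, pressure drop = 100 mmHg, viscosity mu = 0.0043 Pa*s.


Q = pi*r^4*dP / (8*mu*L)
r = 0.0025 m, L = 0.06 m
dP = 100 mmHg = 13332.2 Pa
Q = 7.9269e-04 m^3/s
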